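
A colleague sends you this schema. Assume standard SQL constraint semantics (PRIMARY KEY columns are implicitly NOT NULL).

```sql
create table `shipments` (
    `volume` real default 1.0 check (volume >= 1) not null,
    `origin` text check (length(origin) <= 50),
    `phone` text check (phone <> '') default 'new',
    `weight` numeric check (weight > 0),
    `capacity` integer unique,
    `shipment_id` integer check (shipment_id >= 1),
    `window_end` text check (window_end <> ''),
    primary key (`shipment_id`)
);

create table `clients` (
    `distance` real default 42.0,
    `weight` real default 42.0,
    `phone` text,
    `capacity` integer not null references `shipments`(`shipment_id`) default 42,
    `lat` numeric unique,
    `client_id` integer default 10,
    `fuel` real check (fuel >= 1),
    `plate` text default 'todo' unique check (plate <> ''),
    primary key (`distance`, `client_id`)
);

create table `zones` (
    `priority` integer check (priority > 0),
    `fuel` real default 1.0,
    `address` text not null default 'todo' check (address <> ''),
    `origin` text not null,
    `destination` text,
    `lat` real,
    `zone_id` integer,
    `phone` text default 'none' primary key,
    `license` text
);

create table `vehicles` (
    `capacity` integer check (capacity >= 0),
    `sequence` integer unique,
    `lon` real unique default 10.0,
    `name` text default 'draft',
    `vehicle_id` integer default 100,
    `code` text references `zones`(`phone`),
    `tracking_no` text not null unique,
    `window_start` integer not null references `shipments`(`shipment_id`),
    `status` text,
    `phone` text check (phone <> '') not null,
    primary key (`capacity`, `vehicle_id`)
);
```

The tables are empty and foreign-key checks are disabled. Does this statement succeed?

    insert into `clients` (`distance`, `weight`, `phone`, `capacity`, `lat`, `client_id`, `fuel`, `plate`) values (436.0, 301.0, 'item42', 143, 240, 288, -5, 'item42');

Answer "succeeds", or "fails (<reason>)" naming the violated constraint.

fails (CHECK on fuel)

The value -5 for fuel violates CHECK (fuel >= 1).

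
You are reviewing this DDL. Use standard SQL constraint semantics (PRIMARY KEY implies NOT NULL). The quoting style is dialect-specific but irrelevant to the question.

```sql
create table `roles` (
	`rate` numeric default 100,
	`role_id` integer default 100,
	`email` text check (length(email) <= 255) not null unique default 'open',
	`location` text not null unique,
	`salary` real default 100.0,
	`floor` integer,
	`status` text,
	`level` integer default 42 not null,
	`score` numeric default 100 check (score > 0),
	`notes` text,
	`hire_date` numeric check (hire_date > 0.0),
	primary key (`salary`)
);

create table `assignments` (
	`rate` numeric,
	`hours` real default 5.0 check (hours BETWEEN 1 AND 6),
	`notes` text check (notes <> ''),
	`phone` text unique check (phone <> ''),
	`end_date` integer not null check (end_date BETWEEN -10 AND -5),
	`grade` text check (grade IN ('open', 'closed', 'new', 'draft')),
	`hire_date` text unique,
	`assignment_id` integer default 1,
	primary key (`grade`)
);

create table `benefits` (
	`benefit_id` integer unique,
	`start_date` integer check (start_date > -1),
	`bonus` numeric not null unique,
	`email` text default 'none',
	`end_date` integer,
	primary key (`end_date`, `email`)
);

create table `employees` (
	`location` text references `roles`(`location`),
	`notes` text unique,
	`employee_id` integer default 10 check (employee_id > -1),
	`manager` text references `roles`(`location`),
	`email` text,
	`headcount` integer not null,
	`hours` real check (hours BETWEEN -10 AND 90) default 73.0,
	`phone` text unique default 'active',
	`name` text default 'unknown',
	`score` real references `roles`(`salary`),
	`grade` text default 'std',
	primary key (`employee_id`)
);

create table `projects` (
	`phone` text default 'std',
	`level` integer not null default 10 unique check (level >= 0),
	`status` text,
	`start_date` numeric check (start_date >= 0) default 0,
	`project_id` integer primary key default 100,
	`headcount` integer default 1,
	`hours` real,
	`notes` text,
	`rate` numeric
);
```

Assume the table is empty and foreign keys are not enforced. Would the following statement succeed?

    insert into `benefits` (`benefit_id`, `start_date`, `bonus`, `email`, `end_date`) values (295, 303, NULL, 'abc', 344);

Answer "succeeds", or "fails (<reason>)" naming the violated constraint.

fails (NOT NULL on bonus)

bonus is explicitly set to NULL, but bonus is declared NOT NULL.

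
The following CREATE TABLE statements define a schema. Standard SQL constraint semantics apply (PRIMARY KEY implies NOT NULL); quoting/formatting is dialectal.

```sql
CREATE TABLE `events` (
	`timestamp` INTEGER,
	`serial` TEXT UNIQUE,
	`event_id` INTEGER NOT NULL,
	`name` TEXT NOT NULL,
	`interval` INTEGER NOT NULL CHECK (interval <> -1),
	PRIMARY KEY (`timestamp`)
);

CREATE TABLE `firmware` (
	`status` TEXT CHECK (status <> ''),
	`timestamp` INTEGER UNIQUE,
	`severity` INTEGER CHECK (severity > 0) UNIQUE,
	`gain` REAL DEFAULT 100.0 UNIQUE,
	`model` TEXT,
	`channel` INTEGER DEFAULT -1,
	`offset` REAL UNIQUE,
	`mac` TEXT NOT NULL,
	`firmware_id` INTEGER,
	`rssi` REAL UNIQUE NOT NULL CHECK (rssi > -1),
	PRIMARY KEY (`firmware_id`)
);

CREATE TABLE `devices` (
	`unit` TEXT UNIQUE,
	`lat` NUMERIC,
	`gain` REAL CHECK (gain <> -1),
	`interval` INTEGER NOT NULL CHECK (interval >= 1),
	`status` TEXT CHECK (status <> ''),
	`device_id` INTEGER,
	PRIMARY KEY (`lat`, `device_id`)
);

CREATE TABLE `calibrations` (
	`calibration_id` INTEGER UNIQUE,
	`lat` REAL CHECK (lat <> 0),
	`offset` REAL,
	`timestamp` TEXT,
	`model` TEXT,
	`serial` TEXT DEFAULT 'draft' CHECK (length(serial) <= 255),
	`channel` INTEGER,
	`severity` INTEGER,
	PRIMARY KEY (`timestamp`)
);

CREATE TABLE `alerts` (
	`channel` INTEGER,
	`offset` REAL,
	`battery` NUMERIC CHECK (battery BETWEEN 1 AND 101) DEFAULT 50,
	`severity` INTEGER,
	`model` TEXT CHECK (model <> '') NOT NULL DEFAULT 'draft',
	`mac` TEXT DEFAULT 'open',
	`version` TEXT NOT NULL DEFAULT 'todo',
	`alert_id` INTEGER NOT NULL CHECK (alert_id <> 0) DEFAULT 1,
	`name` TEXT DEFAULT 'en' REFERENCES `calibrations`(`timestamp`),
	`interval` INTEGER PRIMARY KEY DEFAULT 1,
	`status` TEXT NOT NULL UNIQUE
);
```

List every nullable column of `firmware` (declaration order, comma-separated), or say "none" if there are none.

status, timestamp, severity, gain, model, channel, offset

- status: CHECK does not forbid NULL (a CHECK constraint passes when its expression is NULL) → nullable.
- timestamp: UNIQUE does not imply NOT NULL → nullable.
- severity: CHECK does not forbid NULL (a CHECK constraint passes when its expression is NULL) → nullable.
- gain: UNIQUE does not imply NOT NULL → nullable.
- model: no NOT NULL constraint applies → nullable.
- channel: DEFAULT only fills an omitted column; an explicit NULL is still allowed → nullable.
- offset: UNIQUE does not imply NOT NULL → nullable.
- mac: declared NOT NULL → not nullable.
- firmware_id: part of the PRIMARY KEY, which implies NOT NULL → not nullable.
- rssi: declared NOT NULL → not nullable.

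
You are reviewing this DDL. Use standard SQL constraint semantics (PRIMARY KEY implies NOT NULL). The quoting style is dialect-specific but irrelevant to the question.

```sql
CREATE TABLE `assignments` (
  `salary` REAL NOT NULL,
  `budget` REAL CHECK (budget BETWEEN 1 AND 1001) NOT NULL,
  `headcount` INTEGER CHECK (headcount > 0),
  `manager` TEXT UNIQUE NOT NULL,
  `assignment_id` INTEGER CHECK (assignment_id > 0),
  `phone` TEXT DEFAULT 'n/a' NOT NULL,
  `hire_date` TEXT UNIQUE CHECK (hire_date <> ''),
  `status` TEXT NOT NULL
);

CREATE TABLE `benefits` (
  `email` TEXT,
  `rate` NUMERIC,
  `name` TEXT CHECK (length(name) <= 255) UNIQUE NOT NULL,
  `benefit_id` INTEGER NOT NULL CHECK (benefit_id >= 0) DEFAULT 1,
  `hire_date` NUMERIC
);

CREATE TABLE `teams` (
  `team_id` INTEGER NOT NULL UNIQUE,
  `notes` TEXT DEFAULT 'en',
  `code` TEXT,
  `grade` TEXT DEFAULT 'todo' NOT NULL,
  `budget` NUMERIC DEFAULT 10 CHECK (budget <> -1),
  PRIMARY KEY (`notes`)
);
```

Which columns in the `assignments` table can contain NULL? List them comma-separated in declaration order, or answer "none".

- salary: declared NOT NULL → not nullable.
- budget: declared NOT NULL → not nullable.
- headcount: CHECK does not forbid NULL (a CHECK constraint passes when its expression is NULL) → nullable.
- manager: declared NOT NULL → not nullable.
- assignment_id: CHECK does not forbid NULL (a CHECK constraint passes when its expression is NULL) → nullable.
- phone: declared NOT NULL → not nullable.
- hire_date: CHECK does not forbid NULL (a CHECK constraint passes when its expression is NULL) → nullable.
- status: declared NOT NULL → not nullable.

headcount, assignment_id, hire_date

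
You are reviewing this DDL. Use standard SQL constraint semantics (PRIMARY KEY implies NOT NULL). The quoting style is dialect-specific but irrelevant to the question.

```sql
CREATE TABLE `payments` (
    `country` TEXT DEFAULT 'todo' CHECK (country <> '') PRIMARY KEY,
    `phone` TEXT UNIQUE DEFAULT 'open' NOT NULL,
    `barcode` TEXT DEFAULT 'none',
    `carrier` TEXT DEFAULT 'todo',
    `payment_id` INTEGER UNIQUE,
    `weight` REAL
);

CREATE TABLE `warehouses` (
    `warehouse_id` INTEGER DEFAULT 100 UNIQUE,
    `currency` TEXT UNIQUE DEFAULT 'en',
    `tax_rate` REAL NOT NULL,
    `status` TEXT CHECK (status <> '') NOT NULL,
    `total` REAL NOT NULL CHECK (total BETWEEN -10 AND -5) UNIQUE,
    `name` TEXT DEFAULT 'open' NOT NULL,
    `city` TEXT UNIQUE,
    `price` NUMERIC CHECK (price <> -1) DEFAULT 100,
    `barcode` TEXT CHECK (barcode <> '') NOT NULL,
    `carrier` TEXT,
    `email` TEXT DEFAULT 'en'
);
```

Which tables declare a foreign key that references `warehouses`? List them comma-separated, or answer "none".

none

No REFERENCES clause anywhere in the schema names warehouses.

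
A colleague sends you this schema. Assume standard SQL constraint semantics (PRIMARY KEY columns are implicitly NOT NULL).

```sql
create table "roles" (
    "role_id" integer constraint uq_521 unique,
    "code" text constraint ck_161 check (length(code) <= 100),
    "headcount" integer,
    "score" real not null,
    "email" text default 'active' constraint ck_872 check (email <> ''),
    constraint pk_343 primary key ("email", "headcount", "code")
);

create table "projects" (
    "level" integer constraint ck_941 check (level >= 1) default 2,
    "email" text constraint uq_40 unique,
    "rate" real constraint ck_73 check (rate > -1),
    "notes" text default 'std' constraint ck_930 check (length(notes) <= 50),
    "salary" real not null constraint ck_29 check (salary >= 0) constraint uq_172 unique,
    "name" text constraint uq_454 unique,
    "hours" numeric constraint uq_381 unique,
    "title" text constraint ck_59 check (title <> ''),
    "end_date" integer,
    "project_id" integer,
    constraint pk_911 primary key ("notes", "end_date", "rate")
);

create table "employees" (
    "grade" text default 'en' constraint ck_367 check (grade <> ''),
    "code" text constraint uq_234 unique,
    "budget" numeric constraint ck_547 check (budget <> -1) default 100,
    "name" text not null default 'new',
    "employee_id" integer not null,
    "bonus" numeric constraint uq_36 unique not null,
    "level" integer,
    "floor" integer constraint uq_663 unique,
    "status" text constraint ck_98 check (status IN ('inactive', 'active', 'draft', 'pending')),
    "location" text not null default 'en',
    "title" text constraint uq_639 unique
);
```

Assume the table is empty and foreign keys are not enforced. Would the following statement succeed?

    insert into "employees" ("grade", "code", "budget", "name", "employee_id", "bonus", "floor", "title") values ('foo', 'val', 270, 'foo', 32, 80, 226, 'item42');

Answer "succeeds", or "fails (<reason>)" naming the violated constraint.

NOT NULL columns: bonus is supplied; employee_id is supplied; location defaults to 'en'; name is supplied.
CHECK constraints: 'foo' satisfies (grade <> ''); 270 satisfies (budget <> -1).
No constraint is violated.

succeeds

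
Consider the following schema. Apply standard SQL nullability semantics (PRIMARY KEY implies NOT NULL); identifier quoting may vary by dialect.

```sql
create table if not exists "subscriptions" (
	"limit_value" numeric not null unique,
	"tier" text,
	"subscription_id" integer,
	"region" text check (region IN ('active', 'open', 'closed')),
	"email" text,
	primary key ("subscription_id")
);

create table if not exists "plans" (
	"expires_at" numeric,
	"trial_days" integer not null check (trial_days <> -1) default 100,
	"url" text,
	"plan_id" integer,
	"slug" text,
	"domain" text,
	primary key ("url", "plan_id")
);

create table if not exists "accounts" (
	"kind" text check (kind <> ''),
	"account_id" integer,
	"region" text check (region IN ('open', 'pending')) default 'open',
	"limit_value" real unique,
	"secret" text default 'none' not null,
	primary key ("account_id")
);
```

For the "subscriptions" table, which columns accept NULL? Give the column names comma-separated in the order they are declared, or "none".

tier, region, email

- limit_value: declared NOT NULL → not nullable.
- tier: no NOT NULL constraint applies → nullable.
- subscription_id: part of the PRIMARY KEY, which implies NOT NULL → not nullable.
- region: CHECK does not forbid NULL (a CHECK constraint passes when its expression is NULL) → nullable.
- email: no NOT NULL constraint applies → nullable.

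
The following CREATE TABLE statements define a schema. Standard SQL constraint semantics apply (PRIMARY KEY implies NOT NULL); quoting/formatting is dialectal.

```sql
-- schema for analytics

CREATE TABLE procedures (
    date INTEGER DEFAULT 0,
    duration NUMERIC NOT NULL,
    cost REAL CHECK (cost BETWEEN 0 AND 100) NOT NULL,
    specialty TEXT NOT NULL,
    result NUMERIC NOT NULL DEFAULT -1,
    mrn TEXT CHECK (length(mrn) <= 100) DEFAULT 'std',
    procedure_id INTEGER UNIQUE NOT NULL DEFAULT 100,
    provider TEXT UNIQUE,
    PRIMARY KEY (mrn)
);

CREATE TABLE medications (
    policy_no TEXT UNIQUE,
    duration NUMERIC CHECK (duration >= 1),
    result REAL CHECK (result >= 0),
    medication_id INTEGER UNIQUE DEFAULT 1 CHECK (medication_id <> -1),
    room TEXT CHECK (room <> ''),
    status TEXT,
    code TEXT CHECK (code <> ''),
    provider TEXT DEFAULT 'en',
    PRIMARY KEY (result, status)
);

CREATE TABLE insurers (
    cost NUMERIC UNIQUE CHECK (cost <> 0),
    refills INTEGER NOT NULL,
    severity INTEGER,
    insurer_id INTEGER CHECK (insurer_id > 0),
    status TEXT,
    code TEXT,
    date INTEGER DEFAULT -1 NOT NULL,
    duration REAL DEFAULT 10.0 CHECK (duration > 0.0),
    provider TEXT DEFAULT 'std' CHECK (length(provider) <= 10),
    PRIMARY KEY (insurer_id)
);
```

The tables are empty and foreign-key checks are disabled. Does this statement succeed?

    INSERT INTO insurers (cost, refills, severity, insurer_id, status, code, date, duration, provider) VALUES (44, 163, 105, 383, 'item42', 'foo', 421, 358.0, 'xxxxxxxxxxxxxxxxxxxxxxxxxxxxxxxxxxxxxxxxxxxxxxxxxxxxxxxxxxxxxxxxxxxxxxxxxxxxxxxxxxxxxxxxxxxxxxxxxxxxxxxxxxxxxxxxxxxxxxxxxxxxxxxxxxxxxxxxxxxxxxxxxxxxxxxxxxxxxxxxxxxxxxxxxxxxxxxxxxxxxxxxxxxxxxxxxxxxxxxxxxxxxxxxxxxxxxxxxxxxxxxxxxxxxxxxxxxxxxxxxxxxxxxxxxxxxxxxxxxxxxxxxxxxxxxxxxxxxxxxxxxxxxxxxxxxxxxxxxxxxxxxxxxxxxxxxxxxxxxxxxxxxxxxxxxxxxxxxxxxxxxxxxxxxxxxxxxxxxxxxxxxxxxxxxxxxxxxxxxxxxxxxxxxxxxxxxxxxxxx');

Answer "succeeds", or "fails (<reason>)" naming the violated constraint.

fails (CHECK on provider)

The value 'xxxxxxxxxxxxxxxxxxxxxxxxxxxxxxxxxxxxxxxxxxxxxxxxxxxxxxxxxxxxxxxxxxxxxxxxxxxxxxxxxxxxxxxxxxxxxxxxxxxxxxxxxxxxxxxxxxxxxxxxxxxxxxxxxxxxxxxxxxxxxxxxxxxxxxxxxxxxxxxxxxxxxxxxxxxxxxxxxxxxxxxxxxxxxxxxxxxxxxxxxxxxxxxxxxxxxxxxxxxxxxxxxxxxxxxxxxxxxxxxxxxxxxxxxxxxxxxxxxxxxxxxxxxxxxxxxxxxxxxxxxxxxxxxxxxxxxxxxxxxxxxxxxxxxxxxxxxxxxxxxxxxxxxxxxxxxxxxxxxxxxxxxxxxxxxxxxxxxxxxxxxxxxxxxxxxxxxxxxxxxxxxxxxxxxxxxxxxxxxx' for provider violates CHECK (length(provider) <= 10).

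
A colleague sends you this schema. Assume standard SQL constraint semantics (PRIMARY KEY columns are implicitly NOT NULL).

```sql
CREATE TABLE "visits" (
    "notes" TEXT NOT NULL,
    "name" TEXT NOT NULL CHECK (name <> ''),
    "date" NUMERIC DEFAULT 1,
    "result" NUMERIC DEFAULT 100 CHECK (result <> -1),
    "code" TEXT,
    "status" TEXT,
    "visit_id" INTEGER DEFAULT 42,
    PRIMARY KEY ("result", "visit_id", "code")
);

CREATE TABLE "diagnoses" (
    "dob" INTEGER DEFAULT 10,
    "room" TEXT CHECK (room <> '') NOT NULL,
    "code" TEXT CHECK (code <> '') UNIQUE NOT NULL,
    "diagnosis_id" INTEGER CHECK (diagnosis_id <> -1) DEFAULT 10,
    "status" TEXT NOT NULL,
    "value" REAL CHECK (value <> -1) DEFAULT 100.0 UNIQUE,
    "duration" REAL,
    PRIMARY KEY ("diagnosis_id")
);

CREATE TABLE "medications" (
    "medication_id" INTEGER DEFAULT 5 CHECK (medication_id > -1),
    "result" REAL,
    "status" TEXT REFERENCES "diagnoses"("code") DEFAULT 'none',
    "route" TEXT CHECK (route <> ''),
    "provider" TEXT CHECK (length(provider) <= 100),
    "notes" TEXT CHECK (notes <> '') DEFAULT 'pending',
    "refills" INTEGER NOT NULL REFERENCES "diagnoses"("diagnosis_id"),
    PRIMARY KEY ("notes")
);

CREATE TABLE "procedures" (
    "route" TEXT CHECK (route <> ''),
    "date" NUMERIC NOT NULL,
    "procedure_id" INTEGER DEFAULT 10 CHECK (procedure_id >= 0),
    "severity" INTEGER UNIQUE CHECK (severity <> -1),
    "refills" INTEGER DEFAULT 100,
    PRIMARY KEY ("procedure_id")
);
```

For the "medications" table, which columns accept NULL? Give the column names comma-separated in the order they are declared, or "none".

medication_id, result, status, route, provider

- medication_id: CHECK does not forbid NULL (a CHECK constraint passes when its expression is NULL) → nullable.
- result: no NOT NULL constraint applies → nullable.
- status: a foreign key column may be NULL unless separately constrained → nullable.
- route: CHECK does not forbid NULL (a CHECK constraint passes when its expression is NULL) → nullable.
- provider: CHECK does not forbid NULL (a CHECK constraint passes when its expression is NULL) → nullable.
- notes: part of the PRIMARY KEY, which implies NOT NULL → not nullable.
- refills: declared NOT NULL → not nullable.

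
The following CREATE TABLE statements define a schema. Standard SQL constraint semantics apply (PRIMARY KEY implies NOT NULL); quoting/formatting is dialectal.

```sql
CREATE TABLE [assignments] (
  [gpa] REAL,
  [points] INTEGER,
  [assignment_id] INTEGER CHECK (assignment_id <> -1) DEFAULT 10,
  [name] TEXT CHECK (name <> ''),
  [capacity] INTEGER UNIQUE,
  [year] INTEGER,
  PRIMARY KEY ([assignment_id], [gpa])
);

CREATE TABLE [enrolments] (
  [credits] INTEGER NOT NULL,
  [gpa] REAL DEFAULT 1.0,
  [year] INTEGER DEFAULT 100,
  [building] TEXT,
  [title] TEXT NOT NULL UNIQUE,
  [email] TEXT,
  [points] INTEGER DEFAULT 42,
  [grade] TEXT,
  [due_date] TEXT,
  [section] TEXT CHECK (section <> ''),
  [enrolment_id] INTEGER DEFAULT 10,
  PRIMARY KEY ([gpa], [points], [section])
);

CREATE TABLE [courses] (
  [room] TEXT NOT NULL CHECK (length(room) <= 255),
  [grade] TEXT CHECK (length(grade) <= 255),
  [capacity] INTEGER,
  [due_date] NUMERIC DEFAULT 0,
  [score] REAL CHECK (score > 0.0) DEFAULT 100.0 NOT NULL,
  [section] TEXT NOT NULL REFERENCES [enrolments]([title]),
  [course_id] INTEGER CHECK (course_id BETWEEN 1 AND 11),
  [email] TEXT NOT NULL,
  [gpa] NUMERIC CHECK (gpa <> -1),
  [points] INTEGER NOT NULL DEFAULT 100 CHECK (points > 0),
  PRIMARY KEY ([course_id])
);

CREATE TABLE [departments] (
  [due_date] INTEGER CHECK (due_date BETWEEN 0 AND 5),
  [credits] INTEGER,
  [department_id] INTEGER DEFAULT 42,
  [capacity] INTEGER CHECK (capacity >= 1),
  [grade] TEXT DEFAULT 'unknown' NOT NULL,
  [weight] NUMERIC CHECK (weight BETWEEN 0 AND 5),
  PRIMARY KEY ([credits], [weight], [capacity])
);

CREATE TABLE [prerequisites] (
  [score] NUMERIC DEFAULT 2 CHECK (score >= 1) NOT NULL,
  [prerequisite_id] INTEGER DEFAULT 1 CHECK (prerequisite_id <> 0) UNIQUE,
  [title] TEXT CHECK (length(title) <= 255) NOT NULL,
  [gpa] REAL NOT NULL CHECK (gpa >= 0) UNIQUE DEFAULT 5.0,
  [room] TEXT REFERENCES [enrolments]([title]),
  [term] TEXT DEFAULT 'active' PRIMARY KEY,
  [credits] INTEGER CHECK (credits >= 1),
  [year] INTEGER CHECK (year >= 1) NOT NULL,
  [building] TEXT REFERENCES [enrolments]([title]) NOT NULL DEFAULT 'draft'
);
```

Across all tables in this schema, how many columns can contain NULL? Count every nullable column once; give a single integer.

assignments: 4 nullable (points, name, capacity, year — PK (assignment_id, gpa) and explicit NOT NULL columns excluded).
enrolments: 6 nullable (year, building, email, grade, due_date, enrolment_id — PK (gpa, points, section) and explicit NOT NULL columns excluded).
courses: 4 nullable (grade, capacity, due_date, gpa — PK (course_id) and explicit NOT NULL columns excluded).
departments: 2 nullable (due_date, department_id — PK (credits, weight, capacity) and explicit NOT NULL columns excluded).
prerequisites: 3 nullable (prerequisite_id, room, credits — PK (term) and explicit NOT NULL columns excluded).
Total: 4 + 6 + 4 + 2 + 3 = 19.

19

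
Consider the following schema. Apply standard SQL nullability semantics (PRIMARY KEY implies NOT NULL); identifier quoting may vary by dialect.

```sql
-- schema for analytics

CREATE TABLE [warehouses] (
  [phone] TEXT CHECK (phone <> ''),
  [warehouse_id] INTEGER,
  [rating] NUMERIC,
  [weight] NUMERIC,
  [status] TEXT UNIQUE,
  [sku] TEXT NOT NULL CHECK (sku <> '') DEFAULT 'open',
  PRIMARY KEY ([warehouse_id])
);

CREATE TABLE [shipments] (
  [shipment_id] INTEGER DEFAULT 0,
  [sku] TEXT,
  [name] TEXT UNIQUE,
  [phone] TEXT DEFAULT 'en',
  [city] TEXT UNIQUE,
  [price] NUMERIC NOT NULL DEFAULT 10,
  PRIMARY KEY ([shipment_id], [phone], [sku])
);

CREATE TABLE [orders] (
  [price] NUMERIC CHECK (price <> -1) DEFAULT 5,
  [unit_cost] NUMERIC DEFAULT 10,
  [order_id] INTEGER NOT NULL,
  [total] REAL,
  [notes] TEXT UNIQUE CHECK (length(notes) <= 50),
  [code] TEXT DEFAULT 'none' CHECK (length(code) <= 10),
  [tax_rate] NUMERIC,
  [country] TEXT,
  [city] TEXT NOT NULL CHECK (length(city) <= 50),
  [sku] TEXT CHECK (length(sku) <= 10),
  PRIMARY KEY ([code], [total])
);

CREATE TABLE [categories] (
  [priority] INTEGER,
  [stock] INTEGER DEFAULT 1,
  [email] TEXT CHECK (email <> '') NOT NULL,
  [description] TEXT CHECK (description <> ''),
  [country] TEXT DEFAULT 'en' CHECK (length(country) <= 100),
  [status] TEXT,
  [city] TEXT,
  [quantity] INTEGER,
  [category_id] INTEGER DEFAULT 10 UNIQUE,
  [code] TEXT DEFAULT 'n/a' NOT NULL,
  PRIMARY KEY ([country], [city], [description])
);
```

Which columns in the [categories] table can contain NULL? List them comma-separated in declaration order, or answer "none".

- priority: no NOT NULL constraint applies → nullable.
- stock: DEFAULT only fills an omitted column; an explicit NULL is still allowed → nullable.
- email: declared NOT NULL → not nullable.
- description: part of the PRIMARY KEY, which implies NOT NULL → not nullable.
- country: part of the PRIMARY KEY, which implies NOT NULL → not nullable.
- status: no NOT NULL constraint applies → nullable.
- city: part of the PRIMARY KEY, which implies NOT NULL → not nullable.
- quantity: no NOT NULL constraint applies → nullable.
- category_id: UNIQUE does not imply NOT NULL → nullable.
- code: declared NOT NULL → not nullable.

priority, stock, status, quantity, category_id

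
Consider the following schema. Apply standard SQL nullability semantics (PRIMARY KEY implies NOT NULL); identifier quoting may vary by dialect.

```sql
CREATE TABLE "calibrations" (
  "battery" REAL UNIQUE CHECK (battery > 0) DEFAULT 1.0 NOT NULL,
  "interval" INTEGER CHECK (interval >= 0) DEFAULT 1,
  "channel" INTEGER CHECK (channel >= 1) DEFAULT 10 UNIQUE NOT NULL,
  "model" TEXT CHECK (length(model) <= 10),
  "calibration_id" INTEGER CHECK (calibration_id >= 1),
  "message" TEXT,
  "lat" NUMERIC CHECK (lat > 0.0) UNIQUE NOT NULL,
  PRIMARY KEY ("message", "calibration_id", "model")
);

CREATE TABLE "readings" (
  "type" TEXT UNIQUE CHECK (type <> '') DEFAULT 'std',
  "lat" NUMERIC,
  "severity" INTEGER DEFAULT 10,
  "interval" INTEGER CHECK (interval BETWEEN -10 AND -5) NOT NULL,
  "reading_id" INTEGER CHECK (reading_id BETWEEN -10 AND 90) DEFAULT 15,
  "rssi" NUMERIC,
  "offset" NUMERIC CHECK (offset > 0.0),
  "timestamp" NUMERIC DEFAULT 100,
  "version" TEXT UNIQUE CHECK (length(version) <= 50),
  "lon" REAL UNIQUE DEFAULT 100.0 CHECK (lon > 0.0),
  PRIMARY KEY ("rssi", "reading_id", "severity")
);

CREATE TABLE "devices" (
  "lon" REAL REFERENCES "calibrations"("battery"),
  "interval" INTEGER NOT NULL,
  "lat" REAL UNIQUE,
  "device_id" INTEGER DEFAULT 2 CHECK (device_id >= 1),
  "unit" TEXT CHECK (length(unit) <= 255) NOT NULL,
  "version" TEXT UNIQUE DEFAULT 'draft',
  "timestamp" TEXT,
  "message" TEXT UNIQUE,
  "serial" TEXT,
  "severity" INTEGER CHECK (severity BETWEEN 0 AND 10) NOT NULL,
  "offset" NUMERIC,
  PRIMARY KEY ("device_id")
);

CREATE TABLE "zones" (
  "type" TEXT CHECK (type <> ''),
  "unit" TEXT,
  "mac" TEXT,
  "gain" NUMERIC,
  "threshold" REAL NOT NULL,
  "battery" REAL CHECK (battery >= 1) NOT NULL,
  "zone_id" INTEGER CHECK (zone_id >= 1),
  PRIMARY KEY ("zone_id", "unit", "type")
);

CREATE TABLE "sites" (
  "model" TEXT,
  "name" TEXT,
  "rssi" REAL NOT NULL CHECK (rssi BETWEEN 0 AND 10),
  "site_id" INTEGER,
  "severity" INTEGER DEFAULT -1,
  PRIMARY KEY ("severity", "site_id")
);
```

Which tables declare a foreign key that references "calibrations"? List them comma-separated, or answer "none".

devices

- devices.lon references calibrations(battery).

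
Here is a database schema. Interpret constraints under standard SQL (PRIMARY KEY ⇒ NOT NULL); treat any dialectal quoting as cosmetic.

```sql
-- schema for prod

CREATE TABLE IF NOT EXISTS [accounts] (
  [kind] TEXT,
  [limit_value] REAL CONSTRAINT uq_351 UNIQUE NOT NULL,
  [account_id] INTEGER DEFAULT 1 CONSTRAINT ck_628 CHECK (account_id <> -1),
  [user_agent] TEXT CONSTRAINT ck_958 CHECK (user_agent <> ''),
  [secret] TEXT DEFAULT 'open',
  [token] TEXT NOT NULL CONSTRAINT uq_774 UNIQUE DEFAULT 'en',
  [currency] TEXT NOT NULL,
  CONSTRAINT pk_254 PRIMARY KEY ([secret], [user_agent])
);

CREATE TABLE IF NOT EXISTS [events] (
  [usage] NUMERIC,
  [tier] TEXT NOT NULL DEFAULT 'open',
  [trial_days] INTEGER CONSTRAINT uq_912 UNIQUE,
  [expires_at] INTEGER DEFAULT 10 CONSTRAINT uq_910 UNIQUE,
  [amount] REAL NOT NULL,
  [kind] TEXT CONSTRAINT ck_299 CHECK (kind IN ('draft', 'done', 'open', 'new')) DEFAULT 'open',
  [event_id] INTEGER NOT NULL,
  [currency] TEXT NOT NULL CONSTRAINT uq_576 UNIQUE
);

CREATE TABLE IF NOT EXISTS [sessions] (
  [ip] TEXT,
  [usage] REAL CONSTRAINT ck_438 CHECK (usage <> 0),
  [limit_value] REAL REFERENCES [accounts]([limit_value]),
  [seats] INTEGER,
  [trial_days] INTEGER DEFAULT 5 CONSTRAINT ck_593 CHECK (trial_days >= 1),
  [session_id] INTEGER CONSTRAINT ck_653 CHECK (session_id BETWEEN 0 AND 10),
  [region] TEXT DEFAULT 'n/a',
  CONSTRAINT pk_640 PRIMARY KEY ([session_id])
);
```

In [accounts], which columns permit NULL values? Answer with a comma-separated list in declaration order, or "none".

kind, account_id

- kind: no NOT NULL constraint applies → nullable.
- limit_value: declared NOT NULL → not nullable.
- account_id: CHECK does not forbid NULL (a CHECK constraint passes when its expression is NULL) → nullable.
- user_agent: part of the PRIMARY KEY, which implies NOT NULL → not nullable.
- secret: part of the PRIMARY KEY, which implies NOT NULL → not nullable.
- token: declared NOT NULL → not nullable.
- currency: declared NOT NULL → not nullable.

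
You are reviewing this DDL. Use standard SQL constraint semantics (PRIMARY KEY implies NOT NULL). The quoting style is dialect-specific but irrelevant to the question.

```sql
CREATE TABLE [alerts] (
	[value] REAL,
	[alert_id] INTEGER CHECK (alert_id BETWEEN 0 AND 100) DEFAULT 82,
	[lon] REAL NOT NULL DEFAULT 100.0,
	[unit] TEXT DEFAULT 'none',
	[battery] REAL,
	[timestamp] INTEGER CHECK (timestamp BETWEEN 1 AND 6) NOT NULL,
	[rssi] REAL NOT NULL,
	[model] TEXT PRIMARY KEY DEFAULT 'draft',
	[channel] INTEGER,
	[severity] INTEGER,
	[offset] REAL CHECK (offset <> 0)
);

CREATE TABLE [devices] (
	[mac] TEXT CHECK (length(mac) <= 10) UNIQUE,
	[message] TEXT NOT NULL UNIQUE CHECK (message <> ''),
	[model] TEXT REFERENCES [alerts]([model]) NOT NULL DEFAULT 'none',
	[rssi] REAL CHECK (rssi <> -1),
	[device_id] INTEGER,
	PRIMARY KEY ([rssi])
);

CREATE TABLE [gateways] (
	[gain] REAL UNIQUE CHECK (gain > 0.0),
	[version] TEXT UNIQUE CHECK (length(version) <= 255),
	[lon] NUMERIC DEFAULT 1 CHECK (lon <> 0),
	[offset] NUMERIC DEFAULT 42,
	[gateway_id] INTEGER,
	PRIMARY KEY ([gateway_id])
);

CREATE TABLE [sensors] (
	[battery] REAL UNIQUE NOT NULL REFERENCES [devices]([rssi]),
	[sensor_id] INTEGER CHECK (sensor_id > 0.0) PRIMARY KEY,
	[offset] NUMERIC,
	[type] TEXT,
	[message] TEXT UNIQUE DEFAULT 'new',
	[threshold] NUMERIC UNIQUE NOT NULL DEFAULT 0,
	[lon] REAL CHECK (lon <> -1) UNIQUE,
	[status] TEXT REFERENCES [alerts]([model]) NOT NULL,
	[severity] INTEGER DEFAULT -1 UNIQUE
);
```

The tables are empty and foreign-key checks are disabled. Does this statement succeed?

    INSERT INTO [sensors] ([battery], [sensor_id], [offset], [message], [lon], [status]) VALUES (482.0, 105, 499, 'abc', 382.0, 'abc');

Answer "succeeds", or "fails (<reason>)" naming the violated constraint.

NOT NULL columns: battery is supplied; sensor_id is supplied; status is supplied; threshold defaults to 0.
CHECK constraints: 105 satisfies (sensor_id > 0.0); 382.0 satisfies (lon <> -1).
No constraint is violated.

succeeds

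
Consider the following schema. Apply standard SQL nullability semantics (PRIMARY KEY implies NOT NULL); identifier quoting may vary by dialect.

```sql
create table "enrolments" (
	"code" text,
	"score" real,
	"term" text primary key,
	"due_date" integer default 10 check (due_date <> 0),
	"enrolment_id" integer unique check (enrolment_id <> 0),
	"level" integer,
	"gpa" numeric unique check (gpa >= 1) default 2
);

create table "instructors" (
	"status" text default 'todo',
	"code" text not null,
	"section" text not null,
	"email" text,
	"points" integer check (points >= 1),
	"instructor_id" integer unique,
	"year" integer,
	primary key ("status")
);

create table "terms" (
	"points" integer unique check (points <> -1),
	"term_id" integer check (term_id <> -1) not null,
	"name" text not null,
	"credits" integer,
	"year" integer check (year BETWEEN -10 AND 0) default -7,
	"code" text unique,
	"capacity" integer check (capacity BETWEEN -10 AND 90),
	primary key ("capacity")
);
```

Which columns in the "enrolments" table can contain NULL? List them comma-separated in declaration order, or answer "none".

- code: no NOT NULL constraint applies → nullable.
- score: no NOT NULL constraint applies → nullable.
- term: part of the PRIMARY KEY, which implies NOT NULL → not nullable.
- due_date: CHECK does not forbid NULL (a CHECK constraint passes when its expression is NULL) → nullable.
- enrolment_id: CHECK does not forbid NULL (a CHECK constraint passes when its expression is NULL) → nullable.
- level: no NOT NULL constraint applies → nullable.
- gpa: CHECK does not forbid NULL (a CHECK constraint passes when its expression is NULL) → nullable.

code, score, due_date, enrolment_id, level, gpa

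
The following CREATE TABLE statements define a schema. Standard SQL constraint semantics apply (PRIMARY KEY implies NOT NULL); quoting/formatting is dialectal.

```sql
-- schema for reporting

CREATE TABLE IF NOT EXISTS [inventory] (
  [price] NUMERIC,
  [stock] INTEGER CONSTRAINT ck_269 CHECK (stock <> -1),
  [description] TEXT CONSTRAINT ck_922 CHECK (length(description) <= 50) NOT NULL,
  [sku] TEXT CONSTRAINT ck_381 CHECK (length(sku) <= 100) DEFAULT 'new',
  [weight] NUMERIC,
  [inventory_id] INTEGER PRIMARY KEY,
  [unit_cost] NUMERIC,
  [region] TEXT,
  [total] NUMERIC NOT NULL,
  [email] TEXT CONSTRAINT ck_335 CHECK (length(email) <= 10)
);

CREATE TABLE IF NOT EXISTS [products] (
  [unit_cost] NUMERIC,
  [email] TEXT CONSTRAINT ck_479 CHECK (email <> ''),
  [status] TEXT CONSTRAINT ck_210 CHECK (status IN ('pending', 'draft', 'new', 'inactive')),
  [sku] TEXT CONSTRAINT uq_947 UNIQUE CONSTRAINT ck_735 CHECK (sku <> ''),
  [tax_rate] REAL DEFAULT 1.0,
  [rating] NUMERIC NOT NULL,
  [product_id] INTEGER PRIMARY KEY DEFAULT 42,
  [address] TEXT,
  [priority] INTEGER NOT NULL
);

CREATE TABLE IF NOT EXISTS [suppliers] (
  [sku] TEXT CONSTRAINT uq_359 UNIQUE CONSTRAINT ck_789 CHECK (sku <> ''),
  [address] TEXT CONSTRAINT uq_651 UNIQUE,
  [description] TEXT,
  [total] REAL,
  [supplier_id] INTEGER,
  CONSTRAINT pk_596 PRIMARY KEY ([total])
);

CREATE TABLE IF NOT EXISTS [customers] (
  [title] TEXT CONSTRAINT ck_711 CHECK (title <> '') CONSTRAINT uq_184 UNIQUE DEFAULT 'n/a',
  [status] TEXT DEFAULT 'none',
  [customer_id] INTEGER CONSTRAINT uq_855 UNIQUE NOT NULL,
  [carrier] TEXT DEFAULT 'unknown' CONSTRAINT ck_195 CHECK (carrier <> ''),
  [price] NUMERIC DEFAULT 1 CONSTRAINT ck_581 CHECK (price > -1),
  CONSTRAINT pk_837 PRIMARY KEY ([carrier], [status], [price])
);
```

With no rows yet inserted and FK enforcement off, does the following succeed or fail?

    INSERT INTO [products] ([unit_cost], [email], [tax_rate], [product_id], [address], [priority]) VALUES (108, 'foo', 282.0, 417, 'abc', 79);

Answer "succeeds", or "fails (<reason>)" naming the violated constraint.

fails (NOT NULL on rating)

rating is omitted from the column list and has no DEFAULT, so it would receive NULL.
But rating is declared NOT NULL.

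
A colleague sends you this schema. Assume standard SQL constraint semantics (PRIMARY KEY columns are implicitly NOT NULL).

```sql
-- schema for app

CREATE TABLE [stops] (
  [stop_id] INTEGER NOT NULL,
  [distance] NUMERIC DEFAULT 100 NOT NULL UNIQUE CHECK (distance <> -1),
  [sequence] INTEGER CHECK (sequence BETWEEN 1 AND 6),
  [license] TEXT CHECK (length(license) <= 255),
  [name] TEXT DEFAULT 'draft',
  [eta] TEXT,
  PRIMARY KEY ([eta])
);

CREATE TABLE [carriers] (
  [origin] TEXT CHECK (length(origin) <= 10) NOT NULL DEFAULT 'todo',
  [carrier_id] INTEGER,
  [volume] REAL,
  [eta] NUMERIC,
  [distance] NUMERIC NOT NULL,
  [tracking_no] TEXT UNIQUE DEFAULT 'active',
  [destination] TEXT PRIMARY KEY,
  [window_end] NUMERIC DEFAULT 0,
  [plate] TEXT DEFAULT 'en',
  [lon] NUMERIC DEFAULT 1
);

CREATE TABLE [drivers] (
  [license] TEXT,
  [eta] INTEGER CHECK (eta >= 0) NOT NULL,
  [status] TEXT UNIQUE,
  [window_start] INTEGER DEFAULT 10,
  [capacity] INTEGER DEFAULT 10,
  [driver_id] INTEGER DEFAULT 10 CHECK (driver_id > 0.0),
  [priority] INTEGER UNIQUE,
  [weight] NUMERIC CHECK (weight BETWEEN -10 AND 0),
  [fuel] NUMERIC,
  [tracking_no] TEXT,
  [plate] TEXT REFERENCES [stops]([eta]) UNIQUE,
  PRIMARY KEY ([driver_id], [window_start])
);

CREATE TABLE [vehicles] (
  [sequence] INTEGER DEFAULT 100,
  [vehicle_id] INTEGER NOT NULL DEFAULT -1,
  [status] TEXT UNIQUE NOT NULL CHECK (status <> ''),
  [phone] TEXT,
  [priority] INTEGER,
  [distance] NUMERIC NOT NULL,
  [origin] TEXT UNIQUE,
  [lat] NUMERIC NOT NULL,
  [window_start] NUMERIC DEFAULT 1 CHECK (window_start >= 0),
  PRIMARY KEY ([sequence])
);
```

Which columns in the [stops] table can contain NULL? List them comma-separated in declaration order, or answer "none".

- stop_id: declared NOT NULL → not nullable.
- distance: declared NOT NULL → not nullable.
- sequence: CHECK does not forbid NULL (a CHECK constraint passes when its expression is NULL) → nullable.
- license: CHECK does not forbid NULL (a CHECK constraint passes when its expression is NULL) → nullable.
- name: DEFAULT only fills an omitted column; an explicit NULL is still allowed → nullable.
- eta: part of the PRIMARY KEY, which implies NOT NULL → not nullable.

sequence, license, name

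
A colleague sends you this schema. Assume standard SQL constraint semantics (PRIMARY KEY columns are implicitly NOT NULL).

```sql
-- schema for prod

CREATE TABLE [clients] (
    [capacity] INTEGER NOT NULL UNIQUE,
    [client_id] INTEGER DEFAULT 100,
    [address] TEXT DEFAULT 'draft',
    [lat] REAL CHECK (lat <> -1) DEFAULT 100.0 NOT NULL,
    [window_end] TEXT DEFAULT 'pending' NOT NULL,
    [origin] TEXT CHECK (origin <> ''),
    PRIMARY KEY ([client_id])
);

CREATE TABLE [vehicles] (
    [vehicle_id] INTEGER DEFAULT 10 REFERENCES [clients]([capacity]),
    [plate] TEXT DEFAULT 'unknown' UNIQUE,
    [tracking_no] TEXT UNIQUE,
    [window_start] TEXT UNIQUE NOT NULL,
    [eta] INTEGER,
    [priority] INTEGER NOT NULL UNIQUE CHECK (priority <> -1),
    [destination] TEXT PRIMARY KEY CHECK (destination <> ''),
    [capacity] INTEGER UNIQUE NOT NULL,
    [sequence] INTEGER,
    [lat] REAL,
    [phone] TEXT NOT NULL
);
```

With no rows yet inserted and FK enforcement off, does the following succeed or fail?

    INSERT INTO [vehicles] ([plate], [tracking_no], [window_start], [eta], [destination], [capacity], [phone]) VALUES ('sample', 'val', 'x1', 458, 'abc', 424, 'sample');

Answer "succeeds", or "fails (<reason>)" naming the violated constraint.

priority is omitted from the column list and has no DEFAULT, so it would receive NULL.
But priority is declared NOT NULL.

fails (NOT NULL on priority)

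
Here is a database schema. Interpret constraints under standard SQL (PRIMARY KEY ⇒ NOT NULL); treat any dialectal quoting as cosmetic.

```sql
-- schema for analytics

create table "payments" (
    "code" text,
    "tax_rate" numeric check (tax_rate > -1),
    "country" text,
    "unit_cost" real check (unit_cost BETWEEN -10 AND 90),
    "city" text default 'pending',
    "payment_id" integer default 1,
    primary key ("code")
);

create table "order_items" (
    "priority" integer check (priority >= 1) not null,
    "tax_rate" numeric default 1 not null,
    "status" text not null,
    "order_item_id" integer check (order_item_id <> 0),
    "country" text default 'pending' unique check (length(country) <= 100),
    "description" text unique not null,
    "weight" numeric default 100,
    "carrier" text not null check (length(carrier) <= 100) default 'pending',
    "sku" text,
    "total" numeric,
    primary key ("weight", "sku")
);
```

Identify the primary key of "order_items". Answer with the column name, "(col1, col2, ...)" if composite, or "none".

(weight, sku)

A table-level PRIMARY KEY clause names 2 columns: weight, sku.
This is a composite key — the combination is unique, not each column individually.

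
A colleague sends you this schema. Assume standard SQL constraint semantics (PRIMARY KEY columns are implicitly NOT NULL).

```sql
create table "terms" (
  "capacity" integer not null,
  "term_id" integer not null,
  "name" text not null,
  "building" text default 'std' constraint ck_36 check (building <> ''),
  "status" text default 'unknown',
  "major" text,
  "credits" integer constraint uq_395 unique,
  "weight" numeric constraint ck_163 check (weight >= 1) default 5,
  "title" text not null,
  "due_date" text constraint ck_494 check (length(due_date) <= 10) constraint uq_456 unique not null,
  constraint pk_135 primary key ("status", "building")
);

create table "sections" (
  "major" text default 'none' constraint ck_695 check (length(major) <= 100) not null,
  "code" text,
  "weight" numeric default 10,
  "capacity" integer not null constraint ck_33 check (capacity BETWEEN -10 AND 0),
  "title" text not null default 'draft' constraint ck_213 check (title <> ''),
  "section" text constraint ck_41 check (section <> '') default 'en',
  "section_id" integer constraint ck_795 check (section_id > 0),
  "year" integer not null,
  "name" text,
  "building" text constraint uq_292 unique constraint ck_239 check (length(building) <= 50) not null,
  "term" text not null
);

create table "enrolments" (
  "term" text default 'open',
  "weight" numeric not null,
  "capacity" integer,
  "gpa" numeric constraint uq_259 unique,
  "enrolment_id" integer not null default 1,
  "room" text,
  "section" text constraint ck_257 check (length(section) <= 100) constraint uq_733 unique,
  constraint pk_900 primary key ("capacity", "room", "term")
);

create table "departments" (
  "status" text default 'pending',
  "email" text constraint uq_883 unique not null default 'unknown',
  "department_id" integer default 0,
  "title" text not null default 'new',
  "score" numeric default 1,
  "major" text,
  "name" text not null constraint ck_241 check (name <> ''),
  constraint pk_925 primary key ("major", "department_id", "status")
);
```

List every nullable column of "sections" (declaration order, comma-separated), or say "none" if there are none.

code, weight, section, section_id, name

- major: declared NOT NULL → not nullable.
- code: no NOT NULL constraint applies → nullable.
- weight: DEFAULT only fills an omitted column; an explicit NULL is still allowed → nullable.
- capacity: declared NOT NULL → not nullable.
- title: declared NOT NULL → not nullable.
- section: CHECK does not forbid NULL (a CHECK constraint passes when its expression is NULL) → nullable.
- section_id: CHECK does not forbid NULL (a CHECK constraint passes when its expression is NULL) → nullable.
- year: declared NOT NULL → not nullable.
- name: no NOT NULL constraint applies → nullable.
- building: declared NOT NULL → not nullable.
- term: declared NOT NULL → not nullable.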